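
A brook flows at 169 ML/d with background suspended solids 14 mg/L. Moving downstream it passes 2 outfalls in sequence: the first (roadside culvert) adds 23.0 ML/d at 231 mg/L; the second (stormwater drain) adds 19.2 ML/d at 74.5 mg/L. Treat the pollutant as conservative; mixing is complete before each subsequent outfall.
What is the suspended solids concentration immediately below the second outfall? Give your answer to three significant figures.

43.1 mg/L

Below outfall 1: Q → 192.0 ML/d, C = (169.0·14.00 + 23.00·231.0)/192.0 = 39.99 mg/L.
Below outfall 2: Q → 211.2 ML/d, C = (192.0·39.99 + 19.20·74.50)/211.2 = 43.13 mg/L.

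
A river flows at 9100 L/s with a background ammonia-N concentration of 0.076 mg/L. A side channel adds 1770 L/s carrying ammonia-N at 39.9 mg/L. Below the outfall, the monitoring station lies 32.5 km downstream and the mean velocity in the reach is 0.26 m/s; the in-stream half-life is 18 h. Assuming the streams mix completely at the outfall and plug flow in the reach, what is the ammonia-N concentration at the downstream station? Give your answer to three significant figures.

1.72 mg/L

Conservation of mass: C = (9100·0.07600 + 1770·39.90) / 10870 = 71310/10870 = 6.561 mg/L.
Travel time t = 32.5·1000 / 0.26 = 125000 s = 34.72 h.
Half-life 18 h → k = ln 2 / 18 = 0.03851 h⁻¹ = 0.9242 d⁻¹.
Applying C = C₀e^(−kt): 6.561 × 0.2626 = 1.723 mg/L.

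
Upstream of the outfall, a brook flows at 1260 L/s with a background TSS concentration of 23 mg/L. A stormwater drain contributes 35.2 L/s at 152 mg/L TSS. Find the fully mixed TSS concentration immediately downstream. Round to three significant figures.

26.5 mg/L

Mixed concentration C = ΣQC/ΣQ = (1260·23.00 + 35.20·152.0) / 1295 = 34330/1295 = 26.51 mg/L.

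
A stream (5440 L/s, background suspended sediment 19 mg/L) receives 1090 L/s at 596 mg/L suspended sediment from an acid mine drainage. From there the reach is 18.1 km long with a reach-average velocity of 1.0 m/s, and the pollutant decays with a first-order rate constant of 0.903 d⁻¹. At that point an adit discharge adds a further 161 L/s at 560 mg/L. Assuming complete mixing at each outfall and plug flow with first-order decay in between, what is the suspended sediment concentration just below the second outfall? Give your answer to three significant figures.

107 mg/L

Conservation of mass: C = (5440·19.00 + 1090·596.0) / 6530 = 753000/6530 = 115.3 mg/L; combined flow 6530 L/s.
Travel time t = 18.1·1000 / 1.0 = 18100 s = 5.028 h.
Applying C = C₀e^(−kt): 115.3 × 0.8276 = 95.44 mg/L.
Second outfall: C = (6530·95.44 + 161.0·560.0)/6691 = 106.6 mg/L.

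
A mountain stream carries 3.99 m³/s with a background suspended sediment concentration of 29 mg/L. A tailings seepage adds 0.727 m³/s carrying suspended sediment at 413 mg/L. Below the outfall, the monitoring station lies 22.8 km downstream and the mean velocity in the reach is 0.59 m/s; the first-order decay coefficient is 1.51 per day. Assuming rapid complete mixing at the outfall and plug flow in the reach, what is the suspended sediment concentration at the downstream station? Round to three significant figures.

44.9 mg/L

Mixed concentration C = ΣQC/ΣQ = (3.990·29.00 + 0.7270·413.0) / 4.717 = 416.0/4.717 = 88.18 mg/L.
Travel time t = 22.8·1000 / 0.59 = 38640 s = 10.73 h.
Decay over the reach: 88.18·exp(−kt) = 88.18·0.5090 = 44.88 mg/L.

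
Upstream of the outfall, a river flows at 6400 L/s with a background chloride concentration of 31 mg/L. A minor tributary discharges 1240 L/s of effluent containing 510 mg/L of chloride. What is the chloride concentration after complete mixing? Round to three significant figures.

109 mg/L

After mixing, C = (6400·31.00 + 1240·510.0) / 7640 = 830800/7640 = 108.7 mg/L.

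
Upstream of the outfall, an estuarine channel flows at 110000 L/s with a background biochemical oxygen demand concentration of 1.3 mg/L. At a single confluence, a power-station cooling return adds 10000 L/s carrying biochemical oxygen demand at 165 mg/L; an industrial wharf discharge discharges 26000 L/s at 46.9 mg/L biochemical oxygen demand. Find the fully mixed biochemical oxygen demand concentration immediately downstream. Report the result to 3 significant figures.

Mass balance: C = (110000·1.300 + 10000·165.0 + 26000·46.90) / 146000 = 3012000/146000 = 20.63 mg/L.

20.6 mg/L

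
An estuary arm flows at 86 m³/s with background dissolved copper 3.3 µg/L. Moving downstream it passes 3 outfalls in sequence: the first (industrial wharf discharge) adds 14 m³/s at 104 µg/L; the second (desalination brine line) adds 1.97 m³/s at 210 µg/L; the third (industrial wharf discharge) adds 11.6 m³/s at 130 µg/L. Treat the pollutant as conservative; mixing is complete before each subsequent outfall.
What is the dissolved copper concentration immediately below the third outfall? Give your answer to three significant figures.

Below outfall 1: Q → 100.0 m³/s, C = (86.00·3.300 + 14.00·104.0)/100.0 = 17.40 µg/L.
Below outfall 2: Q → 102.0 m³/s, C = (100.0·17.40 + 1.970·210.0)/102.0 = 21.12 µg/L.
Below outfall 3: Q → 113.6 m³/s, C = (102.0·21.12 + 11.60·130.0)/113.6 = 32.24 µg/L.

32.2 µg/L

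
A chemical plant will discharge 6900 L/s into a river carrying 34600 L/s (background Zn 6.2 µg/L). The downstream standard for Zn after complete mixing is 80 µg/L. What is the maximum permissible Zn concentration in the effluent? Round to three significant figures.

450 µg/L

At the limit, (Qr·Cr + Qe·Cₑ)/(Qr + Qe) = 80:
Cₑ = (41500·80 − 34600·6.200) / 6900 = 450.1 µg/L.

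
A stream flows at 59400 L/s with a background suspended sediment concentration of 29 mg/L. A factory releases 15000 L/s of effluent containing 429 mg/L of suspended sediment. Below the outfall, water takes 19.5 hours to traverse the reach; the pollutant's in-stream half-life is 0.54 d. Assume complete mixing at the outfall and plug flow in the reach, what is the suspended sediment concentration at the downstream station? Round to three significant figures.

38.6 mg/L

Mass balance: C = (59400·29.00 + 15000·429.0) / 74400 = 8158000/74400 = 109.6 mg/L.
Half-life 0.54 d → k = ln 2 / 0.54 = 1.284 d⁻¹.
First-order decay: C = 109.6·exp(−k·t) = 109.6·0.3524 = 38.64 mg/L.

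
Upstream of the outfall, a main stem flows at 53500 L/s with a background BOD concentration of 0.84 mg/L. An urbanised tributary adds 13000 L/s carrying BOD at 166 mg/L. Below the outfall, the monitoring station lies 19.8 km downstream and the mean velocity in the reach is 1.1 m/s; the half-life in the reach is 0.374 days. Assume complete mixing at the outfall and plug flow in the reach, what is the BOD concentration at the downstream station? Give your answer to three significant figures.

Mass balance: C = (53500·0.8400 + 13000·166.0) / 66500 = 2203000/66500 = 33.13 mg/L.
Travel time t = 19.8·1000 / 1.1 = 18000 s = 5.000 h.
Half-life 0.374 d → k = ln 2 / 0.374 = 1.853 d⁻¹.
After decay, C = 33.13 × e^(−kt) = 33.13 × 0.6797 = 22.52 mg/L.

22.5 mg/L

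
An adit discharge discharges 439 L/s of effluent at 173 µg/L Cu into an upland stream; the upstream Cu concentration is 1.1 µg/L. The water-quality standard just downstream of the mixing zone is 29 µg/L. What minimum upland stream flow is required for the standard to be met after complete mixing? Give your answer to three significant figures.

Set C_mix = 29: (Q·1.100 + 439.0·173.0) / (Q + 439.0) = 29
→ Q = 439.0·(173.0 − 29)/(29 − 1.100) = 2266 L/s.

2270 L/s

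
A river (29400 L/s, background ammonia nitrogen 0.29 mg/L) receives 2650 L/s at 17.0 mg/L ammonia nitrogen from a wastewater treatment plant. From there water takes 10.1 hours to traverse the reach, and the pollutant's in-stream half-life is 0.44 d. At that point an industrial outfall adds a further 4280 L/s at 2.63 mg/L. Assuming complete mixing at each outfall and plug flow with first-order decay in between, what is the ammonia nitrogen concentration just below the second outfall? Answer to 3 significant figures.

1.07 mg/L

After mixing, C = (29400·0.2900 + 2650·17.00) / 32050 = 53580/32050 = 1.672 mg/L; combined flow 32050 L/s.
Half-life 0.44 d → k = ln 2 / 0.44 = 1.575 d⁻¹.
Decay over the reach: 1.672·exp(−kt) = 1.672·0.5153 = 0.8614 mg/L.
Second outfall: C = (32050·0.8614 + 4280·2.630)/36330 = 1.070 mg/L.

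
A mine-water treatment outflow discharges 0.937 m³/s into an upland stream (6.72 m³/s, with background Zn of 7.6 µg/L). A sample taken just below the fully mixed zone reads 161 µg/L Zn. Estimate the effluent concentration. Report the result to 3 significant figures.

Mass balance: 6.720·7.600 + 0.9370·Cₑ = 7.657·161.0
→ Cₑ = (7.657·161.0 − 6.720·7.600) / 0.9370 = 1261 µg/L.

1260 µg/L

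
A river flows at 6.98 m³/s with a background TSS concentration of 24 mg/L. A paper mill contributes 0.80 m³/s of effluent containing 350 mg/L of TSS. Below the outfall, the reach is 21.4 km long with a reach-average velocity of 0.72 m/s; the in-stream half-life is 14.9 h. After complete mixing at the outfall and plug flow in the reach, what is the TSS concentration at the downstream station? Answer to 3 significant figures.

39.2 mg/L

Mixed concentration C = ΣQC/ΣQ = (6.980·24.00 + 0.8000·350.0) / 7.780 = 447.5/7.780 = 57.52 mg/L.
Travel time t = 21.4·1000 / 0.72 = 29720 s = 8.256 h.
Half-life 14.9 h → k = ln 2 / 14.9 = 0.04652 h⁻¹ = 1.116 d⁻¹.
First-order decay: C = 57.52·exp(−k·t) = 57.52·0.6811 = 39.18 mg/L.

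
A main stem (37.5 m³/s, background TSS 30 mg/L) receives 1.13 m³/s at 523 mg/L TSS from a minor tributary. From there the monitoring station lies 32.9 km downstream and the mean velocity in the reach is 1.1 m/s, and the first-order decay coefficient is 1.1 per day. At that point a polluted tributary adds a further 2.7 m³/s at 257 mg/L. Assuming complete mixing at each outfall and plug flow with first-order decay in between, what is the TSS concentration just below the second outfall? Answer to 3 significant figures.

Mixed concentration C = ΣQC/ΣQ = (37.50·30.00 + 1.130·523.0) / 38.63 = 1716/38.63 = 44.42 mg/L; combined flow 38.63 m³/s.
Travel time t = 32.9·1000 / 1.1 = 29910 s = 8.308 h.
Applying C = C₀e^(−kt): 44.42 × 0.6833 = 30.35 mg/L.
At the second outfall, C = (38.63·30.35 + 2.700·257.0) / (38.63 + 2.700) = 45.16 mg/L.

45.2 mg/L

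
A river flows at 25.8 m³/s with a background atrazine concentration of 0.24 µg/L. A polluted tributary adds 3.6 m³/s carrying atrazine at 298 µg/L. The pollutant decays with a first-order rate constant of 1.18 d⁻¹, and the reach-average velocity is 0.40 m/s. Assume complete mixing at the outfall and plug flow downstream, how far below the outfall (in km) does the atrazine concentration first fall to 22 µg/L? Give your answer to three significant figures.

15.0 km

Mixed concentration C = ΣQC/ΣQ = (25.80·0.2400 + 3.600·298.0) / 29.40 = 1079/29.40 = 36.70 µg/L.
Set 36.70·exp(−k·t) = 22 → t = ln(36.70/22)/k = 37470 s = 10.41 h.
Distance = v·t = 0.40·37470 = 14990 m = 14.99 km.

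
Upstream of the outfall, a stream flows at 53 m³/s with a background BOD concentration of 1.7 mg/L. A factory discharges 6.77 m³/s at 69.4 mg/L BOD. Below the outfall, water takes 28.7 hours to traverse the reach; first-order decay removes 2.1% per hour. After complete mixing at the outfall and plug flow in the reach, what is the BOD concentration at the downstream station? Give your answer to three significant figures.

Mixed concentration C = ΣQC/ΣQ = (53.00·1.700 + 6.770·69.40) / 59.77 = 559.9/59.77 = 9.368 mg/L.
2.1%/h lost → k = −ln(1 − 0.021) = 0.02122 h⁻¹.
Applying C = C₀e^(−kt): 9.368 × 0.5438 = 5.095 mg/L.

5.09 mg/L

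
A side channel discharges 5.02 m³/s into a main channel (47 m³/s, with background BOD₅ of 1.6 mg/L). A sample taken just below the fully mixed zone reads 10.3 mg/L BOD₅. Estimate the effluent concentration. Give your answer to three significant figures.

91.8 mg/L

Mass balance: 47.00·1.600 + 5.020·Cₑ = 52.02·10.30
→ Cₑ = (52.02·10.30 − 47.00·1.600) / 5.020 = 91.75 mg/L.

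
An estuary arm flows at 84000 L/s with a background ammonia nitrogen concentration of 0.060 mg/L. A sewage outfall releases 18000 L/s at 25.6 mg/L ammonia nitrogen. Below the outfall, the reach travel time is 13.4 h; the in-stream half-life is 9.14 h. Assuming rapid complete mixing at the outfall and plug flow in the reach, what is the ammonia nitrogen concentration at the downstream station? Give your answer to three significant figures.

1.65 mg/L

Conservation of mass: C = (84000·0.06000 + 18000·25.60) / 102000 = 465800/102000 = 4.567 mg/L.
Half-life 9.14 h → k = ln 2 / 9.14 = 0.07584 h⁻¹ = 1.820 d⁻¹.
First-order decay: C = 4.567·exp(−k·t) = 4.567·0.3620 = 1.653 mg/L.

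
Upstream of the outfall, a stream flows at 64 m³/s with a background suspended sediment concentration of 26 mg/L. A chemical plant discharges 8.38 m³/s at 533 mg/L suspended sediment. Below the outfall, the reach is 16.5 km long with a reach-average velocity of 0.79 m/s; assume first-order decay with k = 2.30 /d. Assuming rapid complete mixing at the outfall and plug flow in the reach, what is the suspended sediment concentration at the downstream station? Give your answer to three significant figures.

48.6 mg/L

After mixing, C = (64.00·26.00 + 8.380·533.0) / 72.38 = 6131/72.38 = 84.70 mg/L.
Travel time t = 16.5·1000 / 0.79 = 20890 s = 5.802 h.
First-order decay: C = 84.70·exp(−k·t) = 84.70·0.5735 = 48.58 mg/L.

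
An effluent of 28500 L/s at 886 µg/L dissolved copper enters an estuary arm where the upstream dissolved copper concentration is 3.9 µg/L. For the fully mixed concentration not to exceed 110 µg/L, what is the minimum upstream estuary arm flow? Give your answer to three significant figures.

208000 L/s

Set C_mix = 110: (Q·3.900 + 28500·886.0) / (Q + 28500) = 110
→ Q = 28500·(886.0 − 110)/(110 − 3.900) = 208400 L/s.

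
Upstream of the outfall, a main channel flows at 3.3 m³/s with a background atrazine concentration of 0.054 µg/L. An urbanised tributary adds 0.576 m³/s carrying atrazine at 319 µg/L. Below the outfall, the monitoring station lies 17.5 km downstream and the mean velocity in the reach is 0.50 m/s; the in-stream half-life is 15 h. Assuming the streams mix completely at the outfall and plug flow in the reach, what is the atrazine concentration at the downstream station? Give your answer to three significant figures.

Mass balance: C = (3.300·0.05400 + 0.5760·319.0) / 3.876 = 183.9/3.876 = 47.45 µg/L.
Travel time t = 17.5·1000 / 0.50 = 35000 s = 9.722 h.
Half-life 15 h → k = ln 2 / 15 = 0.04621 h⁻¹ = 1.109 d⁻¹.
After decay, C = 47.45 × e^(−kt) = 47.45 × 0.6381 = 30.28 µg/L.

30.3 µg/L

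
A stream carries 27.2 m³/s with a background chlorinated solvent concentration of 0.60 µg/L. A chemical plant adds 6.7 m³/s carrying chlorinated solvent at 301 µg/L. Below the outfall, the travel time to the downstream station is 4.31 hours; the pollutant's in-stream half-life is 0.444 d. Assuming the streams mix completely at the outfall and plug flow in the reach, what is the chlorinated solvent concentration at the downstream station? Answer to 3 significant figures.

45.3 µg/L

Mass balance: C = (27.20·0.6000 + 6.700·301.0) / 33.90 = 2033/33.90 = 59.97 µg/L.
Half-life 0.444 d → k = ln 2 / 0.444 = 1.561 d⁻¹.
Decay over the reach: 59.97·exp(−kt) = 59.97·0.7555 = 45.31 µg/L.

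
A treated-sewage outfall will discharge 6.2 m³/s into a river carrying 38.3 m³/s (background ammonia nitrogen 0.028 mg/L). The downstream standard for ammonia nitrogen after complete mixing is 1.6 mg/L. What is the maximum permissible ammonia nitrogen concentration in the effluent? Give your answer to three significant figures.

At the limit, (Qr·Cr + Qe·Cₑ)/(Qr + Qe) = 1.6:
Cₑ = (44.50·1.6 − 38.30·0.02800) / 6.200 = 11.31 mg/L.

11.3 mg/L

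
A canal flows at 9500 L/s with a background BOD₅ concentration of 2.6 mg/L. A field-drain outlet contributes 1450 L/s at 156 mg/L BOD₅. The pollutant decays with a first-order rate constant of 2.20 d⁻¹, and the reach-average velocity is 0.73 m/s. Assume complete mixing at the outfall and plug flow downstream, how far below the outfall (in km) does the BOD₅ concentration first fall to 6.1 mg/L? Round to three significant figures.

37.9 km

Mixed concentration C = ΣQC/ΣQ = (9500·2.600 + 1450·156.0) / 10950 = 250900/10950 = 22.91 mg/L.
Set 22.91·exp(−k·t) = 6.1 → t = ln(22.91/6.1)/k = 51970 s = 14.44 h.
Distance = v·t = 0.73·51970 = 37940 m = 37.94 km.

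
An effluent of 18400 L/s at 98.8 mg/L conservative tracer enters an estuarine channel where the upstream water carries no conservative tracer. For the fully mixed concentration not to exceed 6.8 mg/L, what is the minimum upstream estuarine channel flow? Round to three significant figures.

Set C_mix = 6.8: (Q·0 + 18400·98.80) / (Q + 18400) = 6.8
→ Q = 18400·(98.80 − 6.8)/(6.8 − 0) = 248900 L/s.

249000 L/s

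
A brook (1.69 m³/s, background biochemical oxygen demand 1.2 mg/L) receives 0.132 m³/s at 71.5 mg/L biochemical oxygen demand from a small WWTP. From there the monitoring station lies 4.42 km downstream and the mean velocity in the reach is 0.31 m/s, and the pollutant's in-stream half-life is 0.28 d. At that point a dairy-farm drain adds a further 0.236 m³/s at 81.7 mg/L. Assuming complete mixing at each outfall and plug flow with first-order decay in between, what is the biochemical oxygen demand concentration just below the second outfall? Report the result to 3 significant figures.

Mixed concentration C = ΣQC/ΣQ = (1.690·1.200 + 0.1320·71.50) / 1.822 = 11.47/1.822 = 6.293 mg/L; combined flow 1.822 m³/s.
Travel time t = 4.42·1000 / 0.31 = 14260 s = 3.961 h.
Half-life 0.28 d → k = ln 2 / 0.28 = 2.476 d⁻¹.
Applying C = C₀e^(−kt): 6.293 × 0.6646 = 4.183 mg/L.
Second outfall: C = (1.822·4.183 + 0.2360·81.70)/2.058 = 13.07 mg/L.

13.1 mg/L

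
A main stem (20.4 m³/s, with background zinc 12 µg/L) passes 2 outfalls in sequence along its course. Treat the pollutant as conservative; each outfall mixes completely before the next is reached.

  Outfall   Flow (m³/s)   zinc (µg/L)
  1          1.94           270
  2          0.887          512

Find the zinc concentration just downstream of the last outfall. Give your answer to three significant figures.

52.6 µg/L

Below outfall 1: Q → 22.34 m³/s, C = (20.40·12.00 + 1.940·270.0)/22.34 = 34.40 µg/L.
Below outfall 2: Q → 23.23 m³/s, C = (22.34·34.40 + 0.8870·512.0)/23.23 = 52.64 µg/L.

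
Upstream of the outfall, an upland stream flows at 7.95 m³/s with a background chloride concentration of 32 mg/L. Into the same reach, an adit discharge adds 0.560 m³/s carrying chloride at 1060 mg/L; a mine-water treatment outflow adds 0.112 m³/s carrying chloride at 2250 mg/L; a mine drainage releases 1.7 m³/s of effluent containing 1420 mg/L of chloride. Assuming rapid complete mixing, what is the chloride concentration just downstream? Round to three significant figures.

Mass balance: C = (7.950·32.00 + 0.5600·1060 + 0.1120·2250 + 1.700·1420) / 10.32 = 3514/10.32 = 340.4 mg/L.

340 mg/L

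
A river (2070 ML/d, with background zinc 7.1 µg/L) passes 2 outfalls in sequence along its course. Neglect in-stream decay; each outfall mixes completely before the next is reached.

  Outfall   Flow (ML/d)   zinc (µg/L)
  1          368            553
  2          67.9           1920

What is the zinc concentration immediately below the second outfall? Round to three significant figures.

After outfall 1: Q = 2070 + 368.0 = 2438 ML/d; C = (2070·7.100 + 368.0·553.0)/2438 = 89.50 µg/L.
After outfall 2: Q = 2438 + 67.90 = 2506 ML/d; C = (2438·89.50 + 67.90·1920)/2506 = 139.1 µg/L.

139 µg/L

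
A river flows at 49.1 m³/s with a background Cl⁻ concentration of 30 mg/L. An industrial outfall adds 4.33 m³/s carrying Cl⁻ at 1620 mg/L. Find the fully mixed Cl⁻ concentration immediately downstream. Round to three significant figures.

Flow-weighted average: C = (49.10·30.00 + 4.330·1620) / 53.43 = 8488/53.43 = 158.9 mg/L.

159 mg/L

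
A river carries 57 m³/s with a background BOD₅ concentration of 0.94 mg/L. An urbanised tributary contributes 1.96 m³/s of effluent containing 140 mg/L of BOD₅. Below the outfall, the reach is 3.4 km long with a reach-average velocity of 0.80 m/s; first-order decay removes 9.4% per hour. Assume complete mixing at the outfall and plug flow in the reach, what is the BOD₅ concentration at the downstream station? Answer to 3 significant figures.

4.95 mg/L

Conservation of mass: C = (57.00·0.9400 + 1.960·140.0) / 58.96 = 328.0/58.96 = 5.563 mg/L.
Travel time t = 3.4·1000 / 0.80 = 4250 s = 1.181 h.
9.4%/h lost → k = −ln(1 − 0.094) = 0.09872 h⁻¹.
Applying C = C₀e^(−kt): 5.563 × 0.8900 = 4.951 mg/L.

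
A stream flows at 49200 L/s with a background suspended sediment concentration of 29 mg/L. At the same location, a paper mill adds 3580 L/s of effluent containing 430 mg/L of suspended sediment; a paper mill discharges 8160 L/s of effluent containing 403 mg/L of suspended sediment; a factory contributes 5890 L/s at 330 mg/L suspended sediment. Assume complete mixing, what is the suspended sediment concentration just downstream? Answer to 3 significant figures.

Mixed concentration C = ΣQC/ΣQ = (49200·29.00 + 3580·430.0 + 8160·403.0 + 5890·330.0) / 66830 = 8198000/66830 = 122.7 mg/L.

123 mg/L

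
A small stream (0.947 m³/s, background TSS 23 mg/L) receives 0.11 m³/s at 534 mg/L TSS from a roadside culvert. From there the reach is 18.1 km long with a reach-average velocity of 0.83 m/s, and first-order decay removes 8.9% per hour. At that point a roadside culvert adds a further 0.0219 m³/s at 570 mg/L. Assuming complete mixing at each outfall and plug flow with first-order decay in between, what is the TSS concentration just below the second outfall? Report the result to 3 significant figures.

After mixing, C = (0.9470·23.00 + 0.1100·534.0) / 1.057 = 80.52/1.057 = 76.18 mg/L; combined flow 1.057 m³/s.
Travel time t = 18.1·1000 / 0.83 = 21810 s = 6.058 h.
8.9%/h lost → k = −ln(1 − 0.089) = 0.09321 h⁻¹.
Applying C = C₀e^(−kt): 76.18 × 0.5686 = 43.31 mg/L.
At the second outfall, C = (1.057·43.31 + 0.02190·570.0) / (1.057 + 0.02190) = 54.00 mg/L.

54.0 mg/L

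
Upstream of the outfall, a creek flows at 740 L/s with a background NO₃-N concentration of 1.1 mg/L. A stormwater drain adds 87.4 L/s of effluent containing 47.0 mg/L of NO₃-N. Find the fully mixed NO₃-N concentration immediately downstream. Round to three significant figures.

5.95 mg/L

Conservation of mass: C = (740.0·1.100 + 87.40·47.00) / 827.4 = 4922/827.4 = 5.949 mg/L.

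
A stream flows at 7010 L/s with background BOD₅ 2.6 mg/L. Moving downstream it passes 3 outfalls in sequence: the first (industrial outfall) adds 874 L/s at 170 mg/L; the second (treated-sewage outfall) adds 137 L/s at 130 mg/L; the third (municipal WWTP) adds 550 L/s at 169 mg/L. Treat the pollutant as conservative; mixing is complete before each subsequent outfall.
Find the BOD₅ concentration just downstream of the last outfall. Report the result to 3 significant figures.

32.4 mg/L

Below outfall 1: Q → 7884 L/s, C = (7010·2.600 + 874.0·170.0)/7884 = 21.16 mg/L.
Below outfall 2: Q → 8021 L/s, C = (7884·21.16 + 137.0·130.0)/8021 = 23.02 mg/L.
Below outfall 3: Q → 8571 L/s, C = (8021·23.02 + 550.0·169.0)/8571 = 32.38 mg/L.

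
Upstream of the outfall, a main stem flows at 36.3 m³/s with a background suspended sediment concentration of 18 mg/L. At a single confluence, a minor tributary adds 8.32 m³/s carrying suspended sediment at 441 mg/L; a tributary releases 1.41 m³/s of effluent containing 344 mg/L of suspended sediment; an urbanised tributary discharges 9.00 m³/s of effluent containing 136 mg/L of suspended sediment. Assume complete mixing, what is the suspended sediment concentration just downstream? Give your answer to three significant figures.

Mass balance: C = (36.30·18.00 + 8.320·441.0 + 1.410·344.0 + 9.000·136.0) / 55.03 = 6032/55.03 = 109.6 mg/L.

110 mg/L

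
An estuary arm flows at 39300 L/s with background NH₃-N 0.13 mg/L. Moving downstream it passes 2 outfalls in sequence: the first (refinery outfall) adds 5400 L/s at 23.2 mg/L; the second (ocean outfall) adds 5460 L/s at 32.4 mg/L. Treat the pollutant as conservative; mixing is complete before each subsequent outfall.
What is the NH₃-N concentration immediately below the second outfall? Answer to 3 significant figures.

6.13 mg/L

After outfall 1: Q = 39300 + 5400 = 44700 L/s; C = (39300·0.1300 + 5400·23.20)/44700 = 2.917 mg/L.
After outfall 2: Q = 44700 + 5460 = 50160 L/s; C = (44700·2.917 + 5460·32.40)/50160 = 6.126 mg/L.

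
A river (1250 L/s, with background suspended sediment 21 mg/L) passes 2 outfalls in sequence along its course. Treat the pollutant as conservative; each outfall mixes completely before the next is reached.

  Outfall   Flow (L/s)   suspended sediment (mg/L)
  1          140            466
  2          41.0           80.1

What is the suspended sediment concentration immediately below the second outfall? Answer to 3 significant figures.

Outfall 1: combined Q = 1390 L/s; C = (1250·21.00 + 140.0·466.0)/1390 = 65.82 mg/L.
Outfall 2: combined Q = 1431 L/s; C = (1390·65.82 + 41.00·80.10)/1431 = 66.23 mg/L.

66.2 mg/L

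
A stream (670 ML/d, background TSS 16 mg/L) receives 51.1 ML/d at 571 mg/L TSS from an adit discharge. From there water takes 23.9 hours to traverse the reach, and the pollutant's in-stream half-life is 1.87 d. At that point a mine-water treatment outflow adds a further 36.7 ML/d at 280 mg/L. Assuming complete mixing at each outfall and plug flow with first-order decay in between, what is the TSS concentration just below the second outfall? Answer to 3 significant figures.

Mixed concentration C = ΣQC/ΣQ = (670.0·16.00 + 51.10·571.0) / 721.1 = 39900/721.1 = 55.33 mg/L; combined flow 721.1 ML/d.
Half-life 1.87 d → k = ln 2 / 1.87 = 0.3707 d⁻¹.
After decay, C = 55.33 × e^(−kt) = 55.33 × 0.6913 = 38.25 mg/L.
At the second outfall, C = (721.1·38.25 + 36.70·280.0) / (721.1 + 36.70) = 49.96 mg/L.

50.0 mg/L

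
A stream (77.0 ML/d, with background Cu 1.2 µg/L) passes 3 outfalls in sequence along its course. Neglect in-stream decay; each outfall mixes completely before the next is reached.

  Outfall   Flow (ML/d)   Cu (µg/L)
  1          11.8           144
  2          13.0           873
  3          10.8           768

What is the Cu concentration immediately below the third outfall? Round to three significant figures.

190 µg/L

Below outfall 1: Q → 88.80 ML/d, C = (77.00·1.200 + 11.80·144.0)/88.80 = 20.18 µg/L.
Below outfall 2: Q → 101.8 ML/d, C = (88.80·20.18 + 13.00·873.0)/101.8 = 129.1 µg/L.
Below outfall 3: Q → 112.6 ML/d, C = (101.8·129.1 + 10.80·768.0)/112.6 = 190.4 µg/L.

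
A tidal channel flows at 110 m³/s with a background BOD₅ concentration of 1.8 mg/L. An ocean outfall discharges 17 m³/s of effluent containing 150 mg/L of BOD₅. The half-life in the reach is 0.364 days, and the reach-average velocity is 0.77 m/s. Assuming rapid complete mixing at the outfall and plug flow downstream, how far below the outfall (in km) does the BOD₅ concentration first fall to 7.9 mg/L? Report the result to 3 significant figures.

35.2 km

After mixing, C = (110.0·1.800 + 17.00·150.0) / 127.0 = 2748/127.0 = 21.64 mg/L.
Half-life 0.364 d → k = ln 2 / 0.364 = 1.904 d⁻¹.
Set 21.64·exp(−k·t) = 7.9 → t = ln(21.64/7.9)/k = 45720 s = 12.70 h.
Distance = v·t = 0.77·45720 = 35200 m = 35.20 km.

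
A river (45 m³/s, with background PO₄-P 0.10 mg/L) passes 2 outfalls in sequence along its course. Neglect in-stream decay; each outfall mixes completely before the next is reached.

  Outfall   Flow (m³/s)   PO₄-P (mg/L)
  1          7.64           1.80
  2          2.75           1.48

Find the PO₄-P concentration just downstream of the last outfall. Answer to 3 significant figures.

0.403 mg/L

Below outfall 1: Q → 52.64 m³/s, C = (45.00·0.1000 + 7.640·1.800)/52.64 = 0.3467 mg/L.
Below outfall 2: Q → 55.39 m³/s, C = (52.64·0.3467 + 2.750·1.480)/55.39 = 0.4030 mg/L.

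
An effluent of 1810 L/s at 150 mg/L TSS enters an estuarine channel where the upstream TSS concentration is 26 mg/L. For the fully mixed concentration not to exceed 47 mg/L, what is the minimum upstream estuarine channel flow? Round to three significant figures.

8880 L/s

Set C_mix = 47: (Q·26.00 + 1810·150.0) / (Q + 1810) = 47
→ Q = 1810·(150.0 − 47)/(47 − 26.00) = 8878 L/s.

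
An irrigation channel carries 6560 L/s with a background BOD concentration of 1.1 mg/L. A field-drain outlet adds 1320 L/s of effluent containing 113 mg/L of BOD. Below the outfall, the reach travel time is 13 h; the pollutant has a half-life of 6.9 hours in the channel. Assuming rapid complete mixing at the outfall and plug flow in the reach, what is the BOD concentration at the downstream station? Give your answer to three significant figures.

Flow-weighted average: C = (6560·1.100 + 1320·113.0) / 7880 = 156400/7880 = 19.84 mg/L.
Half-life 6.9 h → k = ln 2 / 6.9 = 0.1005 h⁻¹ = 2.411 d⁻¹.
First-order decay: C = 19.84·exp(−k·t) = 19.84·0.2709 = 5.376 mg/L.

5.38 mg/L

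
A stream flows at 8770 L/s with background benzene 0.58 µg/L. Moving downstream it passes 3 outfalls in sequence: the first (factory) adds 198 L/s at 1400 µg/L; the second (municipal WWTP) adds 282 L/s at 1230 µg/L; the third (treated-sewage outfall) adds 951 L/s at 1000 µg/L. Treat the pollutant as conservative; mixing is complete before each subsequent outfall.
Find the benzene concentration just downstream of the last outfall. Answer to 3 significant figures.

After outfall 1: Q = 8770 + 198.0 = 8968 L/s; C = (8770·0.5800 + 198.0·1400)/8968 = 31.48 µg/L.
After outfall 2: Q = 8968 + 282.0 = 9250 L/s; C = (8968·31.48 + 282.0·1230)/9250 = 68.02 µg/L.
After outfall 3: Q = 9250 + 951.0 = 10200 L/s; C = (9250·68.02 + 951.0·1000)/10200 = 154.9 µg/L.

155 µg/L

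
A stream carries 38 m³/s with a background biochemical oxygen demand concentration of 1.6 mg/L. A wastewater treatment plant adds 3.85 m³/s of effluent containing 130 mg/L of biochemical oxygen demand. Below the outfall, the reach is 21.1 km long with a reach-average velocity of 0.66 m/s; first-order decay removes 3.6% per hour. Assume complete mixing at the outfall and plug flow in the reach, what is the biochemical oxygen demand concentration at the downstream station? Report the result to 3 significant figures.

9.68 mg/L

After mixing, C = (38.00·1.600 + 3.850·130.0) / 41.85 = 561.3/41.85 = 13.41 mg/L.
Travel time t = 21.1·1000 / 0.66 = 31970 s = 8.880 h.
3.6%/h lost → k = −ln(1 − 0.036) = 0.03666 h⁻¹.
After decay, C = 13.41 × e^(−kt) = 13.41 × 0.7221 = 9.685 mg/L.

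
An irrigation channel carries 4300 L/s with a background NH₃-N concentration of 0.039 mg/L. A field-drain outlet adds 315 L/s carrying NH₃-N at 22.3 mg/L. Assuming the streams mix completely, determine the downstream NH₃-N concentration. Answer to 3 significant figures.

1.56 mg/L

Mixed concentration C = ΣQC/ΣQ = (4300·0.03900 + 315.0·22.30) / 4615 = 7192/4615 = 1.558 mg/L.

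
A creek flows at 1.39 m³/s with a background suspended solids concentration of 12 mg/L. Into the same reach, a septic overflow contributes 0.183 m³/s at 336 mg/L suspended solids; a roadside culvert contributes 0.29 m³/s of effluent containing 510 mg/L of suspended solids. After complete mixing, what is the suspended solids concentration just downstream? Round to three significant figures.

121 mg/L

After mixing, C = (1.390·12.00 + 0.1830·336.0 + 0.2900·510.0) / 1.863 = 226.1/1.863 = 121.3 mg/L.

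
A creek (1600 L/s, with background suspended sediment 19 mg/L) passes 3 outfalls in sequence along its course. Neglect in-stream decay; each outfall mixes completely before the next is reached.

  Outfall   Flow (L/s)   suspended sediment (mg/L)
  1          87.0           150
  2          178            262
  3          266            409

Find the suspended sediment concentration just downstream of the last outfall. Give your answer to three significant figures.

Below outfall 1: Q → 1687 L/s, C = (1600·19.00 + 87.00·150.0)/1687 = 25.76 mg/L.
Below outfall 2: Q → 1865 L/s, C = (1687·25.76 + 178.0·262.0)/1865 = 48.30 mg/L.
Below outfall 3: Q → 2131 L/s, C = (1865·48.30 + 266.0·409.0)/2131 = 93.33 mg/L.

93.3 mg/L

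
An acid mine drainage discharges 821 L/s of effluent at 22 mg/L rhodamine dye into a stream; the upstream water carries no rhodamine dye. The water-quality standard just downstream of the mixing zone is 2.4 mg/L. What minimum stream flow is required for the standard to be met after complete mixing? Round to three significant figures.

6700 L/s

Set C_mix = 2.4: (Q·0 + 821.0·22.00) / (Q + 821.0) = 2.4
→ Q = 821.0·(22.00 − 2.4)/(2.4 − 0) = 6705 L/s.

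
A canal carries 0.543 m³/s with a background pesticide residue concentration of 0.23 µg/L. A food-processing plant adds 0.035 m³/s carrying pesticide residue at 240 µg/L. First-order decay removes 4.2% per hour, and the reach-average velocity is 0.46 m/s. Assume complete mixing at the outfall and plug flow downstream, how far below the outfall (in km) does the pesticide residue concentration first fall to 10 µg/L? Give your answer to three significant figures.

15.0 km

After mixing, C = (0.5430·0.2300 + 0.03500·240.0) / 0.5780 = 8.525/0.5780 = 14.75 µg/L.
4.2%/h lost → k = −ln(1 − 0.042) = 0.04291 h⁻¹.
Set 14.75·exp(−k·t) = 10 → t = ln(14.75/10)/k = 32600 s = 9.056 h.
Distance = v·t = 0.46·32600 = 15000 m = 15.00 km.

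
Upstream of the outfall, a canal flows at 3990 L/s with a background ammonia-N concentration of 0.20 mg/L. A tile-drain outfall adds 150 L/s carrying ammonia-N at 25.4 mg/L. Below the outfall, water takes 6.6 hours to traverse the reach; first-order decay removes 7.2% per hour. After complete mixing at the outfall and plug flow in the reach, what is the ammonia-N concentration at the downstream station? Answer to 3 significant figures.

Flow-weighted average: C = (3990·0.2000 + 150.0·25.40) / 4140 = 4608/4140 = 1.113 mg/L.
7.2%/h lost → k = −ln(1 − 0.072) = 0.07472 h⁻¹.
Decay over the reach: 1.113·exp(−kt) = 1.113·0.6107 = 0.6797 mg/L.

0.680 mg/L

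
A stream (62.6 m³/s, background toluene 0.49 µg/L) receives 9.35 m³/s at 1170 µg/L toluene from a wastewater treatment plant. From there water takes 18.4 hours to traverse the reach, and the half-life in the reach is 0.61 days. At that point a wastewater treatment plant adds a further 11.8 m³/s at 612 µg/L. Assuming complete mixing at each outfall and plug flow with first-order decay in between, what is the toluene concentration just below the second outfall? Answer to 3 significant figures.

Mass balance: C = (62.60·0.4900 + 9.350·1170) / 71.95 = 10970/71.95 = 152.5 µg/L; combined flow 71.95 m³/s.
Half-life 0.61 d → k = ln 2 / 0.61 = 1.136 d⁻¹.
Decay over the reach: 152.5·exp(−kt) = 152.5·0.4185 = 63.80 µg/L.
At the second outfall, C = (71.95·63.80 + 11.80·612.0) / (71.95 + 11.80) = 141.0 µg/L.

141 µg/L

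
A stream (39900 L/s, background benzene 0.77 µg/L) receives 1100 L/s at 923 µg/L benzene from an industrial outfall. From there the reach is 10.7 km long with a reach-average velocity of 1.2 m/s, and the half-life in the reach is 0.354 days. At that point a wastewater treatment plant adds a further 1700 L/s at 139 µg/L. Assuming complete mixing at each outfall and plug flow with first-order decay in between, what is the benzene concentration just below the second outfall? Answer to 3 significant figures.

25.5 µg/L

Mixed concentration C = ΣQC/ΣQ = (39900·0.7700 + 1100·923.0) / 41000 = 1046000/41000 = 25.51 µg/L; combined flow 41000 L/s.
Travel time t = 10.7·1000 / 1.2 = 8917 s = 2.477 h.
Half-life 0.354 d → k = ln 2 / 0.354 = 1.958 d⁻¹.
First-order decay: C = 25.51·exp(−k·t) = 25.51·0.8170 = 20.84 µg/L.
At the second outfall, C = (41000·20.84 + 1700·139.0) / (41000 + 1700) = 25.55 µg/L.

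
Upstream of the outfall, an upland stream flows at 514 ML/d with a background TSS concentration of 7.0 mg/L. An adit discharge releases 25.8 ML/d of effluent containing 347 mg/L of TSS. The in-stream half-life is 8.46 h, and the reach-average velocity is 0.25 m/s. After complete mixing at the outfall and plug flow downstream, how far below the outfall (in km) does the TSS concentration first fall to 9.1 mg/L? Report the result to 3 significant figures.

10.3 km

Mass balance: C = (514.0·7.000 + 25.80·347.0) / 539.8 = 12550/539.8 = 23.25 mg/L.
Half-life 8.46 h → k = ln 2 / 8.46 = 0.08193 h⁻¹ = 1.966 d⁻¹.
Set 23.25·exp(−k·t) = 9.1 → t = ln(23.25/9.1)/k = 41220 s = 11.45 h.
Distance = v·t = 0.25·41220 = 10300 m = 10.30 km.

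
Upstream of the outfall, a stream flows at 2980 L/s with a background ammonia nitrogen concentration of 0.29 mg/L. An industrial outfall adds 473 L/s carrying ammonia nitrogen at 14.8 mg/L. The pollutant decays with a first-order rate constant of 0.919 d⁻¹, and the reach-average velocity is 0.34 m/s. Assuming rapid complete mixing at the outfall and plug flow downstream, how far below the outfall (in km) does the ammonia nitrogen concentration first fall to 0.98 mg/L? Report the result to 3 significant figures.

After mixing, C = (2980·0.2900 + 473.0·14.80) / 3453 = 7865/3453 = 2.278 mg/L.
Set 2.278·exp(−k·t) = 0.98 → t = ln(2.278/0.98)/k = 79290 s = 22.02 h.
Distance = v·t = 0.34·79290 = 26960 m = 26.96 km.

27.0 km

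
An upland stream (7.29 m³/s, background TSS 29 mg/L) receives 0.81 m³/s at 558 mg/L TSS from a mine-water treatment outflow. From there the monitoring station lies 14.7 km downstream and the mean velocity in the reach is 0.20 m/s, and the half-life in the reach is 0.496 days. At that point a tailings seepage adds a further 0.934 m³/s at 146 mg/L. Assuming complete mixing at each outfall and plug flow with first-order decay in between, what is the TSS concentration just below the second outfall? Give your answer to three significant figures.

After mixing, C = (7.290·29.00 + 0.8100·558.0) / 8.100 = 663.4/8.100 = 81.90 mg/L; combined flow 8.100 m³/s.
Travel time t = 14.7·1000 / 0.20 = 73500 s = 20.42 h.
Half-life 0.496 d → k = ln 2 / 0.496 = 1.397 d⁻¹.
First-order decay: C = 81.90·exp(−k·t) = 81.90·0.3046 = 24.95 mg/L.
At the second outfall, C = (8.100·24.95 + 0.9340·146.0) / (8.100 + 0.9340) = 37.46 mg/L.

37.5 mg/L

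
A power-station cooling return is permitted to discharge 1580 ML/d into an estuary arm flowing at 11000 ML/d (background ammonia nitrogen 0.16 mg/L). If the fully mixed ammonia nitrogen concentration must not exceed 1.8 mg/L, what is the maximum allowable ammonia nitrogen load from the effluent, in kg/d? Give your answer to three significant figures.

Mass balance at the limit: 11000·0.1600 + 1580·Cₑ = 12580·1.8 → Cₑ = 13.22 mg/L.
1580 ML/d = 18.29 m³/s. Load = 18.29 m³/s × 13.22 g/m³ × 86 400 s/d = 20880 kg/d.

20900 kg/d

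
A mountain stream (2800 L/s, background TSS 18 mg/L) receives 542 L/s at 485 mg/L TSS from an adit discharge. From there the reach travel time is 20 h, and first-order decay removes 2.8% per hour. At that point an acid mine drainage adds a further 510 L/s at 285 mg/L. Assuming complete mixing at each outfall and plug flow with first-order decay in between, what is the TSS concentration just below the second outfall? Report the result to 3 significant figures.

After mixing, C = (2800·18.00 + 542.0·485.0) / 3342 = 313300/3342 = 93.74 mg/L; combined flow 3342 L/s.
2.8%/h lost → k = −ln(1 − 0.028) = 0.02840 h⁻¹.
First-order decay: C = 93.74·exp(−k·t) = 93.74·0.5667 = 53.12 mg/L.
Second outfall: C = (3342·53.12 + 510.0·285.0)/3852 = 83.82 mg/L.

83.8 mg/L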